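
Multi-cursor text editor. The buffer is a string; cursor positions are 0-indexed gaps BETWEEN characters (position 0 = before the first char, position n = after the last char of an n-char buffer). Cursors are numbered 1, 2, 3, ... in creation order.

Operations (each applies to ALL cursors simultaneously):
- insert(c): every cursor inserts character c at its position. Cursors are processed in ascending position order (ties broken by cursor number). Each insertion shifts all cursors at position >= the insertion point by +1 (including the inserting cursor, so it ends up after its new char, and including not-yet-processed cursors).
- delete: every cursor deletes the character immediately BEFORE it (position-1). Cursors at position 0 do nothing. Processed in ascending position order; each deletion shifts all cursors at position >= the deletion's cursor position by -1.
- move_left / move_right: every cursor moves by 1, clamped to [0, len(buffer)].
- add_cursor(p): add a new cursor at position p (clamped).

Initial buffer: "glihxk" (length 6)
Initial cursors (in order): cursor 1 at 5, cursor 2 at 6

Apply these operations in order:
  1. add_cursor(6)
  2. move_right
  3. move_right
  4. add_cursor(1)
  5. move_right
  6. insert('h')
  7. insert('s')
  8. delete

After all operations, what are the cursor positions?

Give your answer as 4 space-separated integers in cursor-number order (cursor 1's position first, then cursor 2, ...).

After op 1 (add_cursor(6)): buffer="glihxk" (len 6), cursors c1@5 c2@6 c3@6, authorship ......
After op 2 (move_right): buffer="glihxk" (len 6), cursors c1@6 c2@6 c3@6, authorship ......
After op 3 (move_right): buffer="glihxk" (len 6), cursors c1@6 c2@6 c3@6, authorship ......
After op 4 (add_cursor(1)): buffer="glihxk" (len 6), cursors c4@1 c1@6 c2@6 c3@6, authorship ......
After op 5 (move_right): buffer="glihxk" (len 6), cursors c4@2 c1@6 c2@6 c3@6, authorship ......
After op 6 (insert('h')): buffer="glhihxkhhh" (len 10), cursors c4@3 c1@10 c2@10 c3@10, authorship ..4....123
After op 7 (insert('s')): buffer="glhsihxkhhhsss" (len 14), cursors c4@4 c1@14 c2@14 c3@14, authorship ..44....123123
After op 8 (delete): buffer="glhihxkhhh" (len 10), cursors c4@3 c1@10 c2@10 c3@10, authorship ..4....123

Answer: 10 10 10 3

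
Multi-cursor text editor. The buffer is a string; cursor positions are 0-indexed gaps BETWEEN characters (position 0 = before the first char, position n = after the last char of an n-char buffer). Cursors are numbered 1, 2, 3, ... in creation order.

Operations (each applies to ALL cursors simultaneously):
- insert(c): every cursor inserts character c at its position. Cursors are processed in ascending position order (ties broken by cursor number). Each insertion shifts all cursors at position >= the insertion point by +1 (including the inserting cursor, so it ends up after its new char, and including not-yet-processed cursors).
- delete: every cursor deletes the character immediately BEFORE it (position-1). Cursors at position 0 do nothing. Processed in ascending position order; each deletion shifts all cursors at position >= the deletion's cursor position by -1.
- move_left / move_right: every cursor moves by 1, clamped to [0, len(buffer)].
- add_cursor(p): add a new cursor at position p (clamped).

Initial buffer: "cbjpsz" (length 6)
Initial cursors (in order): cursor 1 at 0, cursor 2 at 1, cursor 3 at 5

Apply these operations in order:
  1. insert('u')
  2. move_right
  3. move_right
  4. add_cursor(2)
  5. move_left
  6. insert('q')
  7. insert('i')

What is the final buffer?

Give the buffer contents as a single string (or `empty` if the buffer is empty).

After op 1 (insert('u')): buffer="ucubjpsuz" (len 9), cursors c1@1 c2@3 c3@8, authorship 1.2....3.
After op 2 (move_right): buffer="ucubjpsuz" (len 9), cursors c1@2 c2@4 c3@9, authorship 1.2....3.
After op 3 (move_right): buffer="ucubjpsuz" (len 9), cursors c1@3 c2@5 c3@9, authorship 1.2....3.
After op 4 (add_cursor(2)): buffer="ucubjpsuz" (len 9), cursors c4@2 c1@3 c2@5 c3@9, authorship 1.2....3.
After op 5 (move_left): buffer="ucubjpsuz" (len 9), cursors c4@1 c1@2 c2@4 c3@8, authorship 1.2....3.
After op 6 (insert('q')): buffer="uqcqubqjpsuqz" (len 13), cursors c4@2 c1@4 c2@7 c3@12, authorship 14.12.2...33.
After op 7 (insert('i')): buffer="uqicqiubqijpsuqiz" (len 17), cursors c4@3 c1@6 c2@10 c3@16, authorship 144.112.22...333.

Answer: uqicqiubqijpsuqiz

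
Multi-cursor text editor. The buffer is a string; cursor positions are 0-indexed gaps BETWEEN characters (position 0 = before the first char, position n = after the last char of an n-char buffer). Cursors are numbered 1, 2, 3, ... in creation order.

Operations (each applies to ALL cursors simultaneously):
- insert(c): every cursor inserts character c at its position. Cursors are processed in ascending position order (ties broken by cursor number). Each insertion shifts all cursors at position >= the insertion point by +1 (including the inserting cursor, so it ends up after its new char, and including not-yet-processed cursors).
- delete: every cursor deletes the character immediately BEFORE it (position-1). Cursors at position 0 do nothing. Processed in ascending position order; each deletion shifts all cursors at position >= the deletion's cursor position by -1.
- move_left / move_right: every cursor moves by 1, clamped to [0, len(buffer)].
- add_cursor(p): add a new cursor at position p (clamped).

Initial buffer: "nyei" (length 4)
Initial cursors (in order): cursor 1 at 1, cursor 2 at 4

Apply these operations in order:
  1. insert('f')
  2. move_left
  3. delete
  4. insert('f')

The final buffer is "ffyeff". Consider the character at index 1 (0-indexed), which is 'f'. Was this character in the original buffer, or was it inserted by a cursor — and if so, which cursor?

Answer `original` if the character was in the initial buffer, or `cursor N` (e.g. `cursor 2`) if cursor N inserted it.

After op 1 (insert('f')): buffer="nfyeif" (len 6), cursors c1@2 c2@6, authorship .1...2
After op 2 (move_left): buffer="nfyeif" (len 6), cursors c1@1 c2@5, authorship .1...2
After op 3 (delete): buffer="fyef" (len 4), cursors c1@0 c2@3, authorship 1..2
After op 4 (insert('f')): buffer="ffyeff" (len 6), cursors c1@1 c2@5, authorship 11..22
Authorship (.=original, N=cursor N): 1 1 . . 2 2
Index 1: author = 1

Answer: cursor 1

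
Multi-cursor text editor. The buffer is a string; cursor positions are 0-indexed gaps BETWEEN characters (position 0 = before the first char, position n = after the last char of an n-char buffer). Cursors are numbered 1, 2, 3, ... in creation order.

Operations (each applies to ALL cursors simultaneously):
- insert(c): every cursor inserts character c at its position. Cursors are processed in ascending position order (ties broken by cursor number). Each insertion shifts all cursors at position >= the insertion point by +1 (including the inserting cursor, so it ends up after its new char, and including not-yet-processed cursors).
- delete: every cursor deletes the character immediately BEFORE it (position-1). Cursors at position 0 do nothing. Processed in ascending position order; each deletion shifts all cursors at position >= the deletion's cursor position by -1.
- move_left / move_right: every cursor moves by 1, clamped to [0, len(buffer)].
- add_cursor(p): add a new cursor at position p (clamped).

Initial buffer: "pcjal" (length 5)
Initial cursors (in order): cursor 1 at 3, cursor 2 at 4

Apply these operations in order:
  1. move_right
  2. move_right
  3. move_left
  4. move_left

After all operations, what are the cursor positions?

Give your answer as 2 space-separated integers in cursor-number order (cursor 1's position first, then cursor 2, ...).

Answer: 3 3

Derivation:
After op 1 (move_right): buffer="pcjal" (len 5), cursors c1@4 c2@5, authorship .....
After op 2 (move_right): buffer="pcjal" (len 5), cursors c1@5 c2@5, authorship .....
After op 3 (move_left): buffer="pcjal" (len 5), cursors c1@4 c2@4, authorship .....
After op 4 (move_left): buffer="pcjal" (len 5), cursors c1@3 c2@3, authorship .....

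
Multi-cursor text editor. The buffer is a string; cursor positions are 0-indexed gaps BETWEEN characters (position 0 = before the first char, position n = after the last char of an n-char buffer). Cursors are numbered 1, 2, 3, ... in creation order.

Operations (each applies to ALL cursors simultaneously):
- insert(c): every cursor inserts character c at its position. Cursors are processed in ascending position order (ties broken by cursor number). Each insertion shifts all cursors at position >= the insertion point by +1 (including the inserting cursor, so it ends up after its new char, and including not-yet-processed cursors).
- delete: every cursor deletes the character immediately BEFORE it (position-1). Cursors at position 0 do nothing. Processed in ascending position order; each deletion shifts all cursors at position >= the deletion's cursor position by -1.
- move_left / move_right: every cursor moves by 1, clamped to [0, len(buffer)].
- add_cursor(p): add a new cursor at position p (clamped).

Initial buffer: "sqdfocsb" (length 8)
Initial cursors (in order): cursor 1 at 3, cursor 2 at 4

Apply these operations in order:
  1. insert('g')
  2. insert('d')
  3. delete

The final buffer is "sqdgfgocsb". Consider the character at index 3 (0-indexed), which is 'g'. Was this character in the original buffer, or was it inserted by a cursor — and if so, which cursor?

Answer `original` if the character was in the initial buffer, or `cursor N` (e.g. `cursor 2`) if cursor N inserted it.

After op 1 (insert('g')): buffer="sqdgfgocsb" (len 10), cursors c1@4 c2@6, authorship ...1.2....
After op 2 (insert('d')): buffer="sqdgdfgdocsb" (len 12), cursors c1@5 c2@8, authorship ...11.22....
After op 3 (delete): buffer="sqdgfgocsb" (len 10), cursors c1@4 c2@6, authorship ...1.2....
Authorship (.=original, N=cursor N): . . . 1 . 2 . . . .
Index 3: author = 1

Answer: cursor 1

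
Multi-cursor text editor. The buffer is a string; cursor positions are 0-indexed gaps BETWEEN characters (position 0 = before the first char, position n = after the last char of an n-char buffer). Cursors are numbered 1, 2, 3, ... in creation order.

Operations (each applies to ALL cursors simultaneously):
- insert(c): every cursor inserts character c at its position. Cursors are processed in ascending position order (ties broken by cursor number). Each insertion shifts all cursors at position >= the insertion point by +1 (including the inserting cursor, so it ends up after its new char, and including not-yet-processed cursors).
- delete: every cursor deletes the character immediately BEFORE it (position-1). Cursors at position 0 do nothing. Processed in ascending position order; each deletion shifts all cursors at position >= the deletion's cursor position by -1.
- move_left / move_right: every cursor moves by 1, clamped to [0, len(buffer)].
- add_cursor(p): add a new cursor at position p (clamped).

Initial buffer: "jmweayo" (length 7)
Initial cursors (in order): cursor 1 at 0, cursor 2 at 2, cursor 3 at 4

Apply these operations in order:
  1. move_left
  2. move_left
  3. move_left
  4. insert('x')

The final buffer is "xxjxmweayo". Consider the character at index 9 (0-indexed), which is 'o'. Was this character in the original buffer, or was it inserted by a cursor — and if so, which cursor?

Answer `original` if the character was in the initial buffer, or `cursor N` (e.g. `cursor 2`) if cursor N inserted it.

Answer: original

Derivation:
After op 1 (move_left): buffer="jmweayo" (len 7), cursors c1@0 c2@1 c3@3, authorship .......
After op 2 (move_left): buffer="jmweayo" (len 7), cursors c1@0 c2@0 c3@2, authorship .......
After op 3 (move_left): buffer="jmweayo" (len 7), cursors c1@0 c2@0 c3@1, authorship .......
After op 4 (insert('x')): buffer="xxjxmweayo" (len 10), cursors c1@2 c2@2 c3@4, authorship 12.3......
Authorship (.=original, N=cursor N): 1 2 . 3 . . . . . .
Index 9: author = original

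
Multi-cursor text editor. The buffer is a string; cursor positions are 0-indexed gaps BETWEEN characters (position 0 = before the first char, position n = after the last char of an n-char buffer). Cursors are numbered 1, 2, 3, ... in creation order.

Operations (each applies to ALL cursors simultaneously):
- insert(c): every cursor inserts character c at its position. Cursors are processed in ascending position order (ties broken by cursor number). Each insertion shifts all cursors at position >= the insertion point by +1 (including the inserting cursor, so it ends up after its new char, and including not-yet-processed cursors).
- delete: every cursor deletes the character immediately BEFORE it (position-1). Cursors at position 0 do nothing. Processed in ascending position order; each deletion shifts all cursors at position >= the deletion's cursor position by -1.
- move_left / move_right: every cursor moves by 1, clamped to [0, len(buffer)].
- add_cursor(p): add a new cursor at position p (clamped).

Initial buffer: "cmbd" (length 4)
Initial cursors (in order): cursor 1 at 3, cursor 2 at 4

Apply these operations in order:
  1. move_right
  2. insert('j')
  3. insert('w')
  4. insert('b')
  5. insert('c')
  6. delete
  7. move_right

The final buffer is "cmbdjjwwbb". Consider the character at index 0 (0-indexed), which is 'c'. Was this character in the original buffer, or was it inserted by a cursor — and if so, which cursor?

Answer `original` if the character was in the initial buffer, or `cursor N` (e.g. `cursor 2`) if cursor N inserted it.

Answer: original

Derivation:
After op 1 (move_right): buffer="cmbd" (len 4), cursors c1@4 c2@4, authorship ....
After op 2 (insert('j')): buffer="cmbdjj" (len 6), cursors c1@6 c2@6, authorship ....12
After op 3 (insert('w')): buffer="cmbdjjww" (len 8), cursors c1@8 c2@8, authorship ....1212
After op 4 (insert('b')): buffer="cmbdjjwwbb" (len 10), cursors c1@10 c2@10, authorship ....121212
After op 5 (insert('c')): buffer="cmbdjjwwbbcc" (len 12), cursors c1@12 c2@12, authorship ....12121212
After op 6 (delete): buffer="cmbdjjwwbb" (len 10), cursors c1@10 c2@10, authorship ....121212
After op 7 (move_right): buffer="cmbdjjwwbb" (len 10), cursors c1@10 c2@10, authorship ....121212
Authorship (.=original, N=cursor N): . . . . 1 2 1 2 1 2
Index 0: author = original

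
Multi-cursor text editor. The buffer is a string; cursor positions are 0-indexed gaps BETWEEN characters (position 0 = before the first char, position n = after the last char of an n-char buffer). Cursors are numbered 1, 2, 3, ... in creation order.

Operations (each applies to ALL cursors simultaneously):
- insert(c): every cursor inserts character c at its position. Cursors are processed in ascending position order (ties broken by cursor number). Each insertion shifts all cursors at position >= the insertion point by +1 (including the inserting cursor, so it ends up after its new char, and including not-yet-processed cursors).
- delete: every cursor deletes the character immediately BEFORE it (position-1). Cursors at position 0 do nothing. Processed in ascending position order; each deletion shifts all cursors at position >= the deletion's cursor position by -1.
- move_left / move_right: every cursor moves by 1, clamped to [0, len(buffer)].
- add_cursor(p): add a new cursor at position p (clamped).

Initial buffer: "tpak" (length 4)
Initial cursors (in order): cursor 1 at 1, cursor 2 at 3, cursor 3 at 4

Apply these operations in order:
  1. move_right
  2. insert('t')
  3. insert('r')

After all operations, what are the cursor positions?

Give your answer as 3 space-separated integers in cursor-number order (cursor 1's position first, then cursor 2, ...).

Answer: 4 10 10

Derivation:
After op 1 (move_right): buffer="tpak" (len 4), cursors c1@2 c2@4 c3@4, authorship ....
After op 2 (insert('t')): buffer="tptaktt" (len 7), cursors c1@3 c2@7 c3@7, authorship ..1..23
After op 3 (insert('r')): buffer="tptrakttrr" (len 10), cursors c1@4 c2@10 c3@10, authorship ..11..2323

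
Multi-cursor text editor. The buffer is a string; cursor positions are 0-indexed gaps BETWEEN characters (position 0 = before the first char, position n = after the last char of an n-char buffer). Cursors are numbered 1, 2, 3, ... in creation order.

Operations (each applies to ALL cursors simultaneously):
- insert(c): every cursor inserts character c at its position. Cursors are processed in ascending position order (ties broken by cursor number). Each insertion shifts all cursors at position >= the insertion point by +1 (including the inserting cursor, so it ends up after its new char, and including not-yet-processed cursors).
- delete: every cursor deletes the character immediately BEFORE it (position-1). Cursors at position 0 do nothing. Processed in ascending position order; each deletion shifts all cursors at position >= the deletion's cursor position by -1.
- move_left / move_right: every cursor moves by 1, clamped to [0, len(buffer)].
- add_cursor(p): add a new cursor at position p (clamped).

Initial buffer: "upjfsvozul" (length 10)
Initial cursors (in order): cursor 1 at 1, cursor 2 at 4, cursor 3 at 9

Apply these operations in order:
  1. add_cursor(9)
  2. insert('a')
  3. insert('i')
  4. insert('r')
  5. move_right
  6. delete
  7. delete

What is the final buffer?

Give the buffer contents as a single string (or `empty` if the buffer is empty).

Answer: uaijfaivozuaai

Derivation:
After op 1 (add_cursor(9)): buffer="upjfsvozul" (len 10), cursors c1@1 c2@4 c3@9 c4@9, authorship ..........
After op 2 (insert('a')): buffer="uapjfasvozuaal" (len 14), cursors c1@2 c2@6 c3@13 c4@13, authorship .1...2.....34.
After op 3 (insert('i')): buffer="uaipjfaisvozuaaiil" (len 18), cursors c1@3 c2@8 c3@17 c4@17, authorship .11...22.....3434.
After op 4 (insert('r')): buffer="uairpjfairsvozuaaiirrl" (len 22), cursors c1@4 c2@10 c3@21 c4@21, authorship .111...222.....343434.
After op 5 (move_right): buffer="uairpjfairsvozuaaiirrl" (len 22), cursors c1@5 c2@11 c3@22 c4@22, authorship .111...222.....343434.
After op 6 (delete): buffer="uairjfairvozuaaiir" (len 18), cursors c1@4 c2@9 c3@18 c4@18, authorship .111..222....34343
After op 7 (delete): buffer="uaijfaivozuaai" (len 14), cursors c1@3 c2@7 c3@14 c4@14, authorship .11..22....343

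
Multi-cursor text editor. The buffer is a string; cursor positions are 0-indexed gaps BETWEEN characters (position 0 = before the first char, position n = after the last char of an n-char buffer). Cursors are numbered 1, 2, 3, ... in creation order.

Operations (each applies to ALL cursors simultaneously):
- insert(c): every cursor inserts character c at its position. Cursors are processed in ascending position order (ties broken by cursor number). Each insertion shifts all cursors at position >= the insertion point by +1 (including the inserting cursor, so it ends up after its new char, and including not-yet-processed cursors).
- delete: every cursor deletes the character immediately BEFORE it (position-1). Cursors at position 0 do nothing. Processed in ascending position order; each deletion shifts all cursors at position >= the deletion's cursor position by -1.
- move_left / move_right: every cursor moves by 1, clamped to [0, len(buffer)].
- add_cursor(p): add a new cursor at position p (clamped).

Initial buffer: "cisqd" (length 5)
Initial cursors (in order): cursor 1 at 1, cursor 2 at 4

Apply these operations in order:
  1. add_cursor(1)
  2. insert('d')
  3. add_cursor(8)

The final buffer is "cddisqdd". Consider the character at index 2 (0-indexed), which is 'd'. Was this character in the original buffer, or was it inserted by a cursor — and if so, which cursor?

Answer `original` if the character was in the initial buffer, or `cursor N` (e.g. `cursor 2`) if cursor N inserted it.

Answer: cursor 3

Derivation:
After op 1 (add_cursor(1)): buffer="cisqd" (len 5), cursors c1@1 c3@1 c2@4, authorship .....
After op 2 (insert('d')): buffer="cddisqdd" (len 8), cursors c1@3 c3@3 c2@7, authorship .13...2.
After op 3 (add_cursor(8)): buffer="cddisqdd" (len 8), cursors c1@3 c3@3 c2@7 c4@8, authorship .13...2.
Authorship (.=original, N=cursor N): . 1 3 . . . 2 .
Index 2: author = 3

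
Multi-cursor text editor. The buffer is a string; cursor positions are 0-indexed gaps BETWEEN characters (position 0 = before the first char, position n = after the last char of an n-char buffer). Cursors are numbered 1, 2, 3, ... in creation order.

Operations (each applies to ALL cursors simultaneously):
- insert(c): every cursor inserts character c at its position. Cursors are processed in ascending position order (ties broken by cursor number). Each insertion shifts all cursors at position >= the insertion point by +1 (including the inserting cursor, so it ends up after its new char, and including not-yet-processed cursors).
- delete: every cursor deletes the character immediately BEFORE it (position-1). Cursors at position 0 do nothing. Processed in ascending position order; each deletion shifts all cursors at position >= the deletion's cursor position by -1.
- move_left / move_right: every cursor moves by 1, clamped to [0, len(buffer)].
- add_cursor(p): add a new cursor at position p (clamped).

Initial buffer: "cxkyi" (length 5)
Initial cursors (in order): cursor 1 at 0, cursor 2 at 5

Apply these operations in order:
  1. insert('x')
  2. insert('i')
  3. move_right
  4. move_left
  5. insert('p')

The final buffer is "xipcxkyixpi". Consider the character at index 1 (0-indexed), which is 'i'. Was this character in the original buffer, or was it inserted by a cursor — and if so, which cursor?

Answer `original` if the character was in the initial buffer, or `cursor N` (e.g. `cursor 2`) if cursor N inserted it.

After op 1 (insert('x')): buffer="xcxkyix" (len 7), cursors c1@1 c2@7, authorship 1.....2
After op 2 (insert('i')): buffer="xicxkyixi" (len 9), cursors c1@2 c2@9, authorship 11.....22
After op 3 (move_right): buffer="xicxkyixi" (len 9), cursors c1@3 c2@9, authorship 11.....22
After op 4 (move_left): buffer="xicxkyixi" (len 9), cursors c1@2 c2@8, authorship 11.....22
After op 5 (insert('p')): buffer="xipcxkyixpi" (len 11), cursors c1@3 c2@10, authorship 111.....222
Authorship (.=original, N=cursor N): 1 1 1 . . . . . 2 2 2
Index 1: author = 1

Answer: cursor 1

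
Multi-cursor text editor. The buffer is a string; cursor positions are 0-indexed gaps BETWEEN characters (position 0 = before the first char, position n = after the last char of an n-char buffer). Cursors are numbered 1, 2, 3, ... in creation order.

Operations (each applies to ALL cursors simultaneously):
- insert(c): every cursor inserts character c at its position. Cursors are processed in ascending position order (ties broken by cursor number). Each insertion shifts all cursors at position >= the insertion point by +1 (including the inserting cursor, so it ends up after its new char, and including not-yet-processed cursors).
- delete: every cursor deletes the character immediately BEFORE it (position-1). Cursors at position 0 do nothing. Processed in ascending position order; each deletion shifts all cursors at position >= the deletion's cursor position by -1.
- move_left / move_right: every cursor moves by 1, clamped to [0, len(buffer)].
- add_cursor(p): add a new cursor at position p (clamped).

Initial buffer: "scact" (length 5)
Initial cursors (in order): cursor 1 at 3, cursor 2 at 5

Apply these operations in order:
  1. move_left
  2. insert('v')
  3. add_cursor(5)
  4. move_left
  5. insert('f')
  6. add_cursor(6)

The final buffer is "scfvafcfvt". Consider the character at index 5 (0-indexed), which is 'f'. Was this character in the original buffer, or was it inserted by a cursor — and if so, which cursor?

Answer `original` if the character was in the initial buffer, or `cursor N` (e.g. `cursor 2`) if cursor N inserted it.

After op 1 (move_left): buffer="scact" (len 5), cursors c1@2 c2@4, authorship .....
After op 2 (insert('v')): buffer="scvacvt" (len 7), cursors c1@3 c2@6, authorship ..1..2.
After op 3 (add_cursor(5)): buffer="scvacvt" (len 7), cursors c1@3 c3@5 c2@6, authorship ..1..2.
After op 4 (move_left): buffer="scvacvt" (len 7), cursors c1@2 c3@4 c2@5, authorship ..1..2.
After op 5 (insert('f')): buffer="scfvafcfvt" (len 10), cursors c1@3 c3@6 c2@8, authorship ..11.3.22.
After op 6 (add_cursor(6)): buffer="scfvafcfvt" (len 10), cursors c1@3 c3@6 c4@6 c2@8, authorship ..11.3.22.
Authorship (.=original, N=cursor N): . . 1 1 . 3 . 2 2 .
Index 5: author = 3

Answer: cursor 3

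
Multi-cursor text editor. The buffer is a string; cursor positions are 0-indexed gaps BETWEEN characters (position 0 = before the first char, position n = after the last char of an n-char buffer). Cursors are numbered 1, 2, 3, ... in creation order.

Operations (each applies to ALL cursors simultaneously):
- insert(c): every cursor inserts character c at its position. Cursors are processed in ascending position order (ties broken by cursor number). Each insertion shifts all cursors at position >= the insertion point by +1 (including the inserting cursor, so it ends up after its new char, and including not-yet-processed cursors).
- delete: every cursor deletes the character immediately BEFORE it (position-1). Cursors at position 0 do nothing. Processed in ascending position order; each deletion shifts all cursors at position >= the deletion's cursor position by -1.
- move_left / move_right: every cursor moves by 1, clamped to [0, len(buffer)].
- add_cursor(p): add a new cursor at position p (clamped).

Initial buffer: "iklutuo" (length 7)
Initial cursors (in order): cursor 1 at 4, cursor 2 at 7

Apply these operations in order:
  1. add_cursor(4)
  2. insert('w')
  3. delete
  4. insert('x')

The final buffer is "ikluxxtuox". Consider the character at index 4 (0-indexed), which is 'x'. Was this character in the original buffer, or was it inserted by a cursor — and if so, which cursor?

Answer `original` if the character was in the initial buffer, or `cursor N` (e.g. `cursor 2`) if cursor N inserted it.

Answer: cursor 1

Derivation:
After op 1 (add_cursor(4)): buffer="iklutuo" (len 7), cursors c1@4 c3@4 c2@7, authorship .......
After op 2 (insert('w')): buffer="ikluwwtuow" (len 10), cursors c1@6 c3@6 c2@10, authorship ....13...2
After op 3 (delete): buffer="iklutuo" (len 7), cursors c1@4 c3@4 c2@7, authorship .......
After op 4 (insert('x')): buffer="ikluxxtuox" (len 10), cursors c1@6 c3@6 c2@10, authorship ....13...2
Authorship (.=original, N=cursor N): . . . . 1 3 . . . 2
Index 4: author = 1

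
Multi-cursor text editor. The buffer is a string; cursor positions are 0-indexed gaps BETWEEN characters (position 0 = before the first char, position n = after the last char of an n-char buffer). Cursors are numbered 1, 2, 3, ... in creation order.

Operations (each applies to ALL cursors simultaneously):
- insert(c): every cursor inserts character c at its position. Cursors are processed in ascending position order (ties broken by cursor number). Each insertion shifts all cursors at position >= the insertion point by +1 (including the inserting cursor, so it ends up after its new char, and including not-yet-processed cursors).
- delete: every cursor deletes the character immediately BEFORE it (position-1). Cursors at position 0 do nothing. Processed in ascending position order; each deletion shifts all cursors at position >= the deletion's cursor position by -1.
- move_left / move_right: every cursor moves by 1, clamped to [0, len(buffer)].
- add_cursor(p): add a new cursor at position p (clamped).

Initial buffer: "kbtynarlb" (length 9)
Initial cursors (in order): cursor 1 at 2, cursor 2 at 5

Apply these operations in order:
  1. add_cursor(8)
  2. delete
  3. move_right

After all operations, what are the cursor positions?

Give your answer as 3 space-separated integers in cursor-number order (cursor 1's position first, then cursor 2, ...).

After op 1 (add_cursor(8)): buffer="kbtynarlb" (len 9), cursors c1@2 c2@5 c3@8, authorship .........
After op 2 (delete): buffer="ktyarb" (len 6), cursors c1@1 c2@3 c3@5, authorship ......
After op 3 (move_right): buffer="ktyarb" (len 6), cursors c1@2 c2@4 c3@6, authorship ......

Answer: 2 4 6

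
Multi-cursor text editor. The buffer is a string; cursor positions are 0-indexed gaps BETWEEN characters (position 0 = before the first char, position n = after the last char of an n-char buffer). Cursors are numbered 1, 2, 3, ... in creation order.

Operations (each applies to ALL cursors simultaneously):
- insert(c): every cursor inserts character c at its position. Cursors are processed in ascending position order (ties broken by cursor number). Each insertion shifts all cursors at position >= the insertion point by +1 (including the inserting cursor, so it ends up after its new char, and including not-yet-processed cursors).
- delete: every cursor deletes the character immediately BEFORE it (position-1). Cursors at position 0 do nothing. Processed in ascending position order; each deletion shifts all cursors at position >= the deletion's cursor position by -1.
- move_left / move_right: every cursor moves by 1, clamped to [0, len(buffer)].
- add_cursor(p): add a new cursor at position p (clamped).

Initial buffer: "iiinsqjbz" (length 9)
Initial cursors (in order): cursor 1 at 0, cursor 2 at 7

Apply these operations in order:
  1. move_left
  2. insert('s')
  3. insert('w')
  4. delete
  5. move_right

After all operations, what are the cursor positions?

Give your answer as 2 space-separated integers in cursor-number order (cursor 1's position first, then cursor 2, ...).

After op 1 (move_left): buffer="iiinsqjbz" (len 9), cursors c1@0 c2@6, authorship .........
After op 2 (insert('s')): buffer="siiinsqsjbz" (len 11), cursors c1@1 c2@8, authorship 1......2...
After op 3 (insert('w')): buffer="swiiinsqswjbz" (len 13), cursors c1@2 c2@10, authorship 11......22...
After op 4 (delete): buffer="siiinsqsjbz" (len 11), cursors c1@1 c2@8, authorship 1......2...
After op 5 (move_right): buffer="siiinsqsjbz" (len 11), cursors c1@2 c2@9, authorship 1......2...

Answer: 2 9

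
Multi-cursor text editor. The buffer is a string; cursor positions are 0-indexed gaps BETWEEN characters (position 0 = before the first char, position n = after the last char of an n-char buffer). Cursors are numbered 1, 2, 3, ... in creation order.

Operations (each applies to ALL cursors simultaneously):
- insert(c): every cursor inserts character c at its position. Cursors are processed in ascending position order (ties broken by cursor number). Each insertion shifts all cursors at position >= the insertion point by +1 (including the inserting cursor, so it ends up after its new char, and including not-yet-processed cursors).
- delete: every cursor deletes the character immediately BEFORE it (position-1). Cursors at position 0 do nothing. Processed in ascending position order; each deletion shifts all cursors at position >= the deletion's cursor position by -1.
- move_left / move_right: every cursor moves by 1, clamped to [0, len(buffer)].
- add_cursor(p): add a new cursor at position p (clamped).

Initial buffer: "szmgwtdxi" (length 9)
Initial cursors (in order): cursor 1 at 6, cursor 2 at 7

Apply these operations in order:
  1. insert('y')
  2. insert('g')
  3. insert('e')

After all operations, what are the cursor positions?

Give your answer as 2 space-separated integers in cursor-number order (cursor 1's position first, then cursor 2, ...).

Answer: 9 13

Derivation:
After op 1 (insert('y')): buffer="szmgwtydyxi" (len 11), cursors c1@7 c2@9, authorship ......1.2..
After op 2 (insert('g')): buffer="szmgwtygdygxi" (len 13), cursors c1@8 c2@11, authorship ......11.22..
After op 3 (insert('e')): buffer="szmgwtygedygexi" (len 15), cursors c1@9 c2@13, authorship ......111.222..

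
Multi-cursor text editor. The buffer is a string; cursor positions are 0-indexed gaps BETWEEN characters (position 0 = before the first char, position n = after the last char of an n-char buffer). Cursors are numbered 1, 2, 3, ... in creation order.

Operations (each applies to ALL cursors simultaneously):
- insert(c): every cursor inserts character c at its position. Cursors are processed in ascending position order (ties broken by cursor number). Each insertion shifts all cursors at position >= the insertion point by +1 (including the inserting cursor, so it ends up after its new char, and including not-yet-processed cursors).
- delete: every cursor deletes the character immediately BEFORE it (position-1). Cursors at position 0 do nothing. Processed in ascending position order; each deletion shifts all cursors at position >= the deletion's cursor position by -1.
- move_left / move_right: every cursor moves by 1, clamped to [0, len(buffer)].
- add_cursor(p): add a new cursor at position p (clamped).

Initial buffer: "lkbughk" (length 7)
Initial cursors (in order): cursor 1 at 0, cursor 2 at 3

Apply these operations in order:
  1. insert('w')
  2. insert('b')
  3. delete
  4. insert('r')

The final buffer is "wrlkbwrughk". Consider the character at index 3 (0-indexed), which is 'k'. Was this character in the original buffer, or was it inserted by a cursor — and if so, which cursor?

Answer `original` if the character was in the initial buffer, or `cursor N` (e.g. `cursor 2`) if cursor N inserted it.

After op 1 (insert('w')): buffer="wlkbwughk" (len 9), cursors c1@1 c2@5, authorship 1...2....
After op 2 (insert('b')): buffer="wblkbwbughk" (len 11), cursors c1@2 c2@7, authorship 11...22....
After op 3 (delete): buffer="wlkbwughk" (len 9), cursors c1@1 c2@5, authorship 1...2....
After op 4 (insert('r')): buffer="wrlkbwrughk" (len 11), cursors c1@2 c2@7, authorship 11...22....
Authorship (.=original, N=cursor N): 1 1 . . . 2 2 . . . .
Index 3: author = original

Answer: original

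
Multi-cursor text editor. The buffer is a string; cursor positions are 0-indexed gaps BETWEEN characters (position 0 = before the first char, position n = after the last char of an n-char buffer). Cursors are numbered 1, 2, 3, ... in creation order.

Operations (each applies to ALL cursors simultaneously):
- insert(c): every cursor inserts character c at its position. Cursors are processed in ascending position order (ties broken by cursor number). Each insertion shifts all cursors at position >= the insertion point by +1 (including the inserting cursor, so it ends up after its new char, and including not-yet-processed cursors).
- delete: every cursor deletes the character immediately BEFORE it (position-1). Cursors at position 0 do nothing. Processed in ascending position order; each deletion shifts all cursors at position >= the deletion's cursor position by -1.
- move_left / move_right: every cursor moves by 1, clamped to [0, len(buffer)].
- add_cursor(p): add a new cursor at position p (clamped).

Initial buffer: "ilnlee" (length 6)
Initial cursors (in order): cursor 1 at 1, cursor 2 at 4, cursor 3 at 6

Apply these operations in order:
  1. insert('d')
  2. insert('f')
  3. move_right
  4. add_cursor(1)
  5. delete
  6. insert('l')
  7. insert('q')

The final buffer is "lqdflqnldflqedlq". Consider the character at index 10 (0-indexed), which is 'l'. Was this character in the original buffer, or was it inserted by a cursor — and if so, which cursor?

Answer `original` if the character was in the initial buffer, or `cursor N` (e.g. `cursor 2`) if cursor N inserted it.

Answer: cursor 2

Derivation:
After op 1 (insert('d')): buffer="idlnldeed" (len 9), cursors c1@2 c2@6 c3@9, authorship .1...2..3
After op 2 (insert('f')): buffer="idflnldfeedf" (len 12), cursors c1@3 c2@8 c3@12, authorship .11...22..33
After op 3 (move_right): buffer="idflnldfeedf" (len 12), cursors c1@4 c2@9 c3@12, authorship .11...22..33
After op 4 (add_cursor(1)): buffer="idflnldfeedf" (len 12), cursors c4@1 c1@4 c2@9 c3@12, authorship .11...22..33
After op 5 (delete): buffer="dfnldfed" (len 8), cursors c4@0 c1@2 c2@6 c3@8, authorship 11..22.3
After op 6 (insert('l')): buffer="ldflnldfledl" (len 12), cursors c4@1 c1@4 c2@9 c3@12, authorship 4111..222.33
After op 7 (insert('q')): buffer="lqdflqnldflqedlq" (len 16), cursors c4@2 c1@6 c2@12 c3@16, authorship 441111..2222.333
Authorship (.=original, N=cursor N): 4 4 1 1 1 1 . . 2 2 2 2 . 3 3 3
Index 10: author = 2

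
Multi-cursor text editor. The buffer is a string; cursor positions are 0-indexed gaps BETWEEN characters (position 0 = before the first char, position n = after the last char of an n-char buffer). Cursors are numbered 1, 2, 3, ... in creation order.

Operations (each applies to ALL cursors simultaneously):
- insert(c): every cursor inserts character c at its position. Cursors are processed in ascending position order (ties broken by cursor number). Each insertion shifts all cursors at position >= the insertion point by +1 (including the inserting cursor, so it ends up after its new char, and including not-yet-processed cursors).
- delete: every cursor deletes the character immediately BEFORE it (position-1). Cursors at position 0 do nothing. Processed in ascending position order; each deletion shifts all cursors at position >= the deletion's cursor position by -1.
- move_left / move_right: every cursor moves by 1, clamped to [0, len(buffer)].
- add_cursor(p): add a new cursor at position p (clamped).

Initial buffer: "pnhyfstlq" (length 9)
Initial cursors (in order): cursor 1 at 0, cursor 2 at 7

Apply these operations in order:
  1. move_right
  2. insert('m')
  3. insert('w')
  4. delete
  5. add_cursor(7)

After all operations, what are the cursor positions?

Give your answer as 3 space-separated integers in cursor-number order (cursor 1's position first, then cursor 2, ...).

After op 1 (move_right): buffer="pnhyfstlq" (len 9), cursors c1@1 c2@8, authorship .........
After op 2 (insert('m')): buffer="pmnhyfstlmq" (len 11), cursors c1@2 c2@10, authorship .1.......2.
After op 3 (insert('w')): buffer="pmwnhyfstlmwq" (len 13), cursors c1@3 c2@12, authorship .11.......22.
After op 4 (delete): buffer="pmnhyfstlmq" (len 11), cursors c1@2 c2@10, authorship .1.......2.
After op 5 (add_cursor(7)): buffer="pmnhyfstlmq" (len 11), cursors c1@2 c3@7 c2@10, authorship .1.......2.

Answer: 2 10 7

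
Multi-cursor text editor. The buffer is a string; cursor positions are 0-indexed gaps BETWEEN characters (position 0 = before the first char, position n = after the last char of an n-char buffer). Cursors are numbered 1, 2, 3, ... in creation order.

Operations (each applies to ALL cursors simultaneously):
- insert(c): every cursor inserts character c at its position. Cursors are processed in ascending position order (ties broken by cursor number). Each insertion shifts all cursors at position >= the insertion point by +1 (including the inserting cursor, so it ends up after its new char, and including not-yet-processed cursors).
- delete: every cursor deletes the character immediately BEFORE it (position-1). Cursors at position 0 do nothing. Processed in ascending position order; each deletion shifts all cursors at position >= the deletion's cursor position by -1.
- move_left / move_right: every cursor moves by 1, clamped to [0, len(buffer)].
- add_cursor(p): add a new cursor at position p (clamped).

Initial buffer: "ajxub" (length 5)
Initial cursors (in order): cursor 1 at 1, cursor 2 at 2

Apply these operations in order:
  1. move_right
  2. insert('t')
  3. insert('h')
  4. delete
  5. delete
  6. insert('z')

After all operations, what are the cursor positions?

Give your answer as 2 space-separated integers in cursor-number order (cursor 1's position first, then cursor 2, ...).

After op 1 (move_right): buffer="ajxub" (len 5), cursors c1@2 c2@3, authorship .....
After op 2 (insert('t')): buffer="ajtxtub" (len 7), cursors c1@3 c2@5, authorship ..1.2..
After op 3 (insert('h')): buffer="ajthxthub" (len 9), cursors c1@4 c2@7, authorship ..11.22..
After op 4 (delete): buffer="ajtxtub" (len 7), cursors c1@3 c2@5, authorship ..1.2..
After op 5 (delete): buffer="ajxub" (len 5), cursors c1@2 c2@3, authorship .....
After op 6 (insert('z')): buffer="ajzxzub" (len 7), cursors c1@3 c2@5, authorship ..1.2..

Answer: 3 5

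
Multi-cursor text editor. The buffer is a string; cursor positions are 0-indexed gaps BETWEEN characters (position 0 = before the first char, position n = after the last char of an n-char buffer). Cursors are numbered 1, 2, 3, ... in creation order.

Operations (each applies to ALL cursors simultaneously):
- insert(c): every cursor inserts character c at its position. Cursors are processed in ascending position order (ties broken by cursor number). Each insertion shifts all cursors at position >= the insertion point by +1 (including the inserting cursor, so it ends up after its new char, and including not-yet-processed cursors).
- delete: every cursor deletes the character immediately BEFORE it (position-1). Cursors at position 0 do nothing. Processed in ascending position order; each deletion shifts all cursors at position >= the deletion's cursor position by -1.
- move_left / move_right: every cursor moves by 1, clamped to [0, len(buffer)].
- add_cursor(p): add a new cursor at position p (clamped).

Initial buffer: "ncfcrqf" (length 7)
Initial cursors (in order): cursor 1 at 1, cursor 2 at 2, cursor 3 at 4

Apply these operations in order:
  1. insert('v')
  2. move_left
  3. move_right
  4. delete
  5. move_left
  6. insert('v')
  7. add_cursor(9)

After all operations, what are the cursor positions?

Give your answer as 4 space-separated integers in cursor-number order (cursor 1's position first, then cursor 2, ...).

Answer: 1 3 6 9

Derivation:
After op 1 (insert('v')): buffer="nvcvfcvrqf" (len 10), cursors c1@2 c2@4 c3@7, authorship .1.2..3...
After op 2 (move_left): buffer="nvcvfcvrqf" (len 10), cursors c1@1 c2@3 c3@6, authorship .1.2..3...
After op 3 (move_right): buffer="nvcvfcvrqf" (len 10), cursors c1@2 c2@4 c3@7, authorship .1.2..3...
After op 4 (delete): buffer="ncfcrqf" (len 7), cursors c1@1 c2@2 c3@4, authorship .......
After op 5 (move_left): buffer="ncfcrqf" (len 7), cursors c1@0 c2@1 c3@3, authorship .......
After op 6 (insert('v')): buffer="vnvcfvcrqf" (len 10), cursors c1@1 c2@3 c3@6, authorship 1.2..3....
After op 7 (add_cursor(9)): buffer="vnvcfvcrqf" (len 10), cursors c1@1 c2@3 c3@6 c4@9, authorship 1.2..3....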